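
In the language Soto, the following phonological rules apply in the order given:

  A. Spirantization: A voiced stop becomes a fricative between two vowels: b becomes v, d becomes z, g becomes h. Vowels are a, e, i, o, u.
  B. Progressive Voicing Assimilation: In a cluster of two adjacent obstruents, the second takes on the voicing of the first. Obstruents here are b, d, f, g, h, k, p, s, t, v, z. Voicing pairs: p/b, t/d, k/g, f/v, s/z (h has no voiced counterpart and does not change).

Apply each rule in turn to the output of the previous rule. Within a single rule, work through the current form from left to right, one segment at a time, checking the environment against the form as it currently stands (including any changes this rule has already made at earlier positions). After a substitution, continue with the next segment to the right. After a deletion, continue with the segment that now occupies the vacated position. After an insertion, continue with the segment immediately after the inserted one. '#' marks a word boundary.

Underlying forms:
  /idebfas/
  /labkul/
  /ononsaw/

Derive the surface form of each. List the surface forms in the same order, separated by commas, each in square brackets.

/idebfas/:
  A Spirantization: [idebfas] → [izebfas]
  B Progressive Voicing Assimilation: [izebfas] → [izebvas]
/labkul/:
  A Spirantization: no change — [labkul]
  B Progressive Voicing Assimilation: [labkul] → [labgul]
/ononsaw/:
  A Spirantization: no change — [ononsaw]
  B Progressive Voicing Assimilation: no change — [ononsaw]

[izebvas], [labgul], [ononsaw]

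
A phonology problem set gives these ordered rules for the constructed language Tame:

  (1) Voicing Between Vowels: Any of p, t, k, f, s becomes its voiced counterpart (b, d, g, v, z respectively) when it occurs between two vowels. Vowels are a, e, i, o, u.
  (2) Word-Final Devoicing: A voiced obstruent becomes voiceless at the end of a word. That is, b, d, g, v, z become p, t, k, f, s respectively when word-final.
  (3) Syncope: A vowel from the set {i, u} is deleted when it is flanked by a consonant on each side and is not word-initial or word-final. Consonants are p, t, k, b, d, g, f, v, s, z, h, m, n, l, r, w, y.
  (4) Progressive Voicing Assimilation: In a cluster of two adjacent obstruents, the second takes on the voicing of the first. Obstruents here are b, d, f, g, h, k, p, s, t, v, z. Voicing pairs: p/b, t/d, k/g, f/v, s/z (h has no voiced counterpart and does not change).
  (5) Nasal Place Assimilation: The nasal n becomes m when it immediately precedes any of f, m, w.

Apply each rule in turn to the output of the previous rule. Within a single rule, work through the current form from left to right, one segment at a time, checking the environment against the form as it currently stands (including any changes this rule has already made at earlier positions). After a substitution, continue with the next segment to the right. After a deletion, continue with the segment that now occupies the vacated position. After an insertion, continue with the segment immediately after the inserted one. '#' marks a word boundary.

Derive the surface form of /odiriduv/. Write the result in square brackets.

[odrdv]

(1) Voicing Between Vowels: no change — [odiriduv]
(2) Word-Final Devoicing: [odiriduv] → [odiriduf]
(3) Syncope: [odiriduf] → [odrdf]
(4) Progressive Voicing Assimilation: [odrdf] → [odrdv]
(5) Nasal Place Assimilation: no change — [odrdv]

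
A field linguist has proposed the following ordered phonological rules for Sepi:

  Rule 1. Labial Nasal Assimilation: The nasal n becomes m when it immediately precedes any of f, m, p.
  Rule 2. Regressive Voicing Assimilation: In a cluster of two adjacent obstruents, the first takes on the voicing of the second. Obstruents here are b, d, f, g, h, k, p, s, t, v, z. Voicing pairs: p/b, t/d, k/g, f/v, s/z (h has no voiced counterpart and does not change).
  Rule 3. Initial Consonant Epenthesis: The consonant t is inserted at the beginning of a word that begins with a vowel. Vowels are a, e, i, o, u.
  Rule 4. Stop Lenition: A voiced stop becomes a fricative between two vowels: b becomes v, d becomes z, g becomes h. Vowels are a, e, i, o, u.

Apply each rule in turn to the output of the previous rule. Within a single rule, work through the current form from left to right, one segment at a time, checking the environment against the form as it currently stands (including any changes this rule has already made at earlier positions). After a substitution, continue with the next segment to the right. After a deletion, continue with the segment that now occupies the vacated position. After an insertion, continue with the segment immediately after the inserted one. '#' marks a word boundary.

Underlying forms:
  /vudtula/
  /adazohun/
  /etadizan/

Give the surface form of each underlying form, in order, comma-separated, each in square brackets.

/vudtula/:
  Rule 1 Labial Nasal Assimilation: no change — [vudtula]
  Rule 2 Regressive Voicing Assimilation: [vudtula] → [vuttula]
  Rule 3 Initial Consonant Epenthesis: no change — [vuttula]
  Rule 4 Stop Lenition: no change — [vuttula]
/adazohun/:
  Rule 1 Labial Nasal Assimilation: no change — [adazohun]
  Rule 2 Regressive Voicing Assimilation: no change — [adazohun]
  Rule 3 Initial Consonant Epenthesis: [adazohun] → [tadazohun]
  Rule 4 Stop Lenition: [tadazohun] → [tazazohun]
/etadizan/:
  Rule 1 Labial Nasal Assimilation: no change — [etadizan]
  Rule 2 Regressive Voicing Assimilation: no change — [etadizan]
  Rule 3 Initial Consonant Epenthesis: [etadizan] → [tetadizan]
  Rule 4 Stop Lenition: [tetadizan] → [tetazizan]

[vuttula], [tazazohun], [tetazizan]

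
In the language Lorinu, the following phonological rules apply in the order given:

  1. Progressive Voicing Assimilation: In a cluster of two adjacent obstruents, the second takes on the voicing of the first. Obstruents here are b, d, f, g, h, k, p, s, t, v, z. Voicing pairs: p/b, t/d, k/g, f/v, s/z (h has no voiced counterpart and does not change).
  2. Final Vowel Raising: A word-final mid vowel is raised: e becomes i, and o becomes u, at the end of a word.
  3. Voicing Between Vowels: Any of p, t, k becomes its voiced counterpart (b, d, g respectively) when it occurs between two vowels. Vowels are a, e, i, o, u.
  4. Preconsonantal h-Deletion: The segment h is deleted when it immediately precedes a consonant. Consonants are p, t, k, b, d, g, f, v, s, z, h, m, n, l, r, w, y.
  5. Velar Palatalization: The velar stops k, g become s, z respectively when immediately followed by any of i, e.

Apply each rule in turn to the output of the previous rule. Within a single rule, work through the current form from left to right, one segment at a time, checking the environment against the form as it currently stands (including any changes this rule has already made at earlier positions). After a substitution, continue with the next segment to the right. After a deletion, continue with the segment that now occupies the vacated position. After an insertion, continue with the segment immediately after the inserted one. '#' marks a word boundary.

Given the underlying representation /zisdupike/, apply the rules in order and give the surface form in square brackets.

[zistubizi]

1 Progressive Voicing Assimilation: [zisdupike] → [zistupike]
2 Final Vowel Raising: [zistupike] → [zistupiki]
3 Voicing Between Vowels: [zistupiki] → [zistubigi]
4 Preconsonantal h-Deletion: no change — [zistubigi]
5 Velar Palatalization: [zistubigi] → [zistubizi]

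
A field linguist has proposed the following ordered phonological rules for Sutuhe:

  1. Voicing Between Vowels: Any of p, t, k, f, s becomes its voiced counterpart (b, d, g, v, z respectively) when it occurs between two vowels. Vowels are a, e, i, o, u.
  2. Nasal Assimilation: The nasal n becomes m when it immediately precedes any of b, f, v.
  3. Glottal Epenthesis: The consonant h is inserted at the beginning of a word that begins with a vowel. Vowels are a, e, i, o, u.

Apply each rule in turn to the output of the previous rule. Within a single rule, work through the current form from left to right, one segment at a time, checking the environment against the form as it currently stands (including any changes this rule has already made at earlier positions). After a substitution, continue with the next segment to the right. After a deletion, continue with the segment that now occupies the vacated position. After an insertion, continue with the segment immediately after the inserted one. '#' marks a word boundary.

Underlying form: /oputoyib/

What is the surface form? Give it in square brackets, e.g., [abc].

[hobudoyib]

1 Voicing Between Vowels: [oputoyib] → [obudoyib]
2 Nasal Assimilation: no change — [obudoyib]
3 Glottal Epenthesis: [obudoyib] → [hobudoyib]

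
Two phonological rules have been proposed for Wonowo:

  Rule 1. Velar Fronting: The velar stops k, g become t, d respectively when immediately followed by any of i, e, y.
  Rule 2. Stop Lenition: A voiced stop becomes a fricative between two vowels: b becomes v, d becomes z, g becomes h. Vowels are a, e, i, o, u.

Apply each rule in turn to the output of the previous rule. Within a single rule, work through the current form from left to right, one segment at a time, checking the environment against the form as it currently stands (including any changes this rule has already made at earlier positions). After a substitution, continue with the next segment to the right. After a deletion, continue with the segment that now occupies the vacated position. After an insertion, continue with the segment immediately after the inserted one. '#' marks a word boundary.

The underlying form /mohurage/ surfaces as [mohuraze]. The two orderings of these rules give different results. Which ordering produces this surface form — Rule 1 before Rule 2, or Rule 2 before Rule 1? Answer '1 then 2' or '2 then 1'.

1 then 2

Order 1 then 2:
  1 Velar Fronting: [mohurage] → [mohurade]
  2 Stop Lenition: [mohurade] → [mohuraze]
  result: [mohuraze]
Order 2 then 1:
  2 Stop Lenition: [mohurage] → [mohurahe]
  1 Velar Fronting: no change — [mohurahe]
  result: [mohurahe]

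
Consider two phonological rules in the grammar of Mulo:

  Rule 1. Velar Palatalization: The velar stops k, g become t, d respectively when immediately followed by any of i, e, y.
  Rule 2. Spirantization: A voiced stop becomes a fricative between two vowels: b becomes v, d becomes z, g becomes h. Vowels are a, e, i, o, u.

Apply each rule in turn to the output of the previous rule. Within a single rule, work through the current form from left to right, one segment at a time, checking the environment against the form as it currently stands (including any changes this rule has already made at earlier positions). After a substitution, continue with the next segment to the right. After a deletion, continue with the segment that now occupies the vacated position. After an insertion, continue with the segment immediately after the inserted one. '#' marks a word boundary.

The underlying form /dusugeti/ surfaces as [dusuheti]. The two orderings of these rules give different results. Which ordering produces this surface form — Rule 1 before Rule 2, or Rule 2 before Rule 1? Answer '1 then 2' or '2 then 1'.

2 then 1

Order 1 then 2:
  1 Velar Palatalization: [dusugeti] → [dusudeti]
  2 Spirantization: [dusudeti] → [dusuzeti]
  result: [dusuzeti]
Order 2 then 1:
  2 Spirantization: [dusugeti] → [dusuheti]
  1 Velar Palatalization: no change — [dusuheti]
  result: [dusuheti]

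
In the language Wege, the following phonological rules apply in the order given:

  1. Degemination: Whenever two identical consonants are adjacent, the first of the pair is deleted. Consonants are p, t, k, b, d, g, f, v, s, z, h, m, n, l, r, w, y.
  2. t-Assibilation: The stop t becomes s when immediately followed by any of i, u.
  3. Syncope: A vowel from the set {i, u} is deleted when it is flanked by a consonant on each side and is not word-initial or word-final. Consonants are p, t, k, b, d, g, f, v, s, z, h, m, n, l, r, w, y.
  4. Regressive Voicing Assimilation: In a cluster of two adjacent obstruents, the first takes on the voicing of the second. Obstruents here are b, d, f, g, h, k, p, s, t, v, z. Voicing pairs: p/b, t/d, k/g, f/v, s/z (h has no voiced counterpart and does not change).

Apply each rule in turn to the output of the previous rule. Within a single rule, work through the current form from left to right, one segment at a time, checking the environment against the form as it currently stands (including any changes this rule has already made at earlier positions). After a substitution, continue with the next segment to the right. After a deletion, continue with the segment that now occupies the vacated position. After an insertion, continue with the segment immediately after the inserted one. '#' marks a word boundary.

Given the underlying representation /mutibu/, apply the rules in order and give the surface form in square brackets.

1 Degemination: no change — [mutibu]
2 t-Assibilation: [mutibu] → [musibu]
3 Syncope: [musibu] → [msbu]
4 Regressive Voicing Assimilation: [msbu] → [mzbu]

[mzbu]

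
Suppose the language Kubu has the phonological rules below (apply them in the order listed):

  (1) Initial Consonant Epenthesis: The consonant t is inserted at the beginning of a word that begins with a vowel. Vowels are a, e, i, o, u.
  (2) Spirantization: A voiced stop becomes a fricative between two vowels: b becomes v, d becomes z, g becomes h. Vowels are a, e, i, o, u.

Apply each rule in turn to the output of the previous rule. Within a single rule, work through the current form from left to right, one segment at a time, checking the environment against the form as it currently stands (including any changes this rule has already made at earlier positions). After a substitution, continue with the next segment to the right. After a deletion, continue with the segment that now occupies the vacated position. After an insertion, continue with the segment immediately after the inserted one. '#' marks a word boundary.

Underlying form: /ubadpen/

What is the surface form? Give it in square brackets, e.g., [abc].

(1) Initial Consonant Epenthesis: [ubadpen] → [tubadpen]
(2) Spirantization: [tubadpen] → [tuvadpen]

[tuvadpen]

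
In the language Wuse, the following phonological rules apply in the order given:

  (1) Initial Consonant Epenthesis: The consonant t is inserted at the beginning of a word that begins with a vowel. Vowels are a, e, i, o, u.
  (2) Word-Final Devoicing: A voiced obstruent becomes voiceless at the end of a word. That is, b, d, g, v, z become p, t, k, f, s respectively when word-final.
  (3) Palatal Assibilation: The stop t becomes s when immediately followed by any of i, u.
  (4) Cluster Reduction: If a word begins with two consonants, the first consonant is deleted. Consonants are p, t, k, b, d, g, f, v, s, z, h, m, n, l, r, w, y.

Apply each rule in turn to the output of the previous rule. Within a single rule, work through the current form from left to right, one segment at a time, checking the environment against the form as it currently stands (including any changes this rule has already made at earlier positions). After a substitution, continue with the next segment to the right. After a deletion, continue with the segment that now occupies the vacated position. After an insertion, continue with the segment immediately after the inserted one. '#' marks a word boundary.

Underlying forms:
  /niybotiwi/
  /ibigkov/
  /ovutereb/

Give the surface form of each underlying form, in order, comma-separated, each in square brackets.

[niybosiwi], [sibigkof], [tovuterep]

/niybotiwi/:
  (1) Initial Consonant Epenthesis: no change — [niybotiwi]
  (2) Word-Final Devoicing: no change — [niybotiwi]
  (3) Palatal Assibilation: [niybotiwi] → [niybosiwi]
  (4) Cluster Reduction: no change — [niybosiwi]
/ibigkov/:
  (1) Initial Consonant Epenthesis: [ibigkov] → [tibigkov]
  (2) Word-Final Devoicing: [tibigkov] → [tibigkof]
  (3) Palatal Assibilation: [tibigkof] → [sibigkof]
  (4) Cluster Reduction: no change — [sibigkof]
/ovutereb/:
  (1) Initial Consonant Epenthesis: [ovutereb] → [tovutereb]
  (2) Word-Final Devoicing: [tovutereb] → [tovuterep]
  (3) Palatal Assibilation: no change — [tovuterep]
  (4) Cluster Reduction: no change — [tovuterep]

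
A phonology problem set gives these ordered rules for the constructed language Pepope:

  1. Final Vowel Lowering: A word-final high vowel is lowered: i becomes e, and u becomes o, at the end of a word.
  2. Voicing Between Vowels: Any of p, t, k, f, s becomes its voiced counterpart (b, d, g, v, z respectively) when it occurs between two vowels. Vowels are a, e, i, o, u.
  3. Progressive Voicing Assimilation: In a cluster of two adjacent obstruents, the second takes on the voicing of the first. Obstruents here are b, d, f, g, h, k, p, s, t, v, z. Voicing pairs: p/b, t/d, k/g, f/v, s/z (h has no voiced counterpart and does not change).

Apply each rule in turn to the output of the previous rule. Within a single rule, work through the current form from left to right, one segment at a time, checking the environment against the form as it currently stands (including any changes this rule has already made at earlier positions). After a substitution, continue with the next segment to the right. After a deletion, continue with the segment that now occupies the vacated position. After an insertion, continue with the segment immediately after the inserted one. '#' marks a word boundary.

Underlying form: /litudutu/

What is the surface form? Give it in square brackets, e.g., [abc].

1 Final Vowel Lowering: [litudutu] → [lituduto]
2 Voicing Between Vowels: [lituduto] → [lidududo]
3 Progressive Voicing Assimilation: no change — [lidududo]

[lidududo]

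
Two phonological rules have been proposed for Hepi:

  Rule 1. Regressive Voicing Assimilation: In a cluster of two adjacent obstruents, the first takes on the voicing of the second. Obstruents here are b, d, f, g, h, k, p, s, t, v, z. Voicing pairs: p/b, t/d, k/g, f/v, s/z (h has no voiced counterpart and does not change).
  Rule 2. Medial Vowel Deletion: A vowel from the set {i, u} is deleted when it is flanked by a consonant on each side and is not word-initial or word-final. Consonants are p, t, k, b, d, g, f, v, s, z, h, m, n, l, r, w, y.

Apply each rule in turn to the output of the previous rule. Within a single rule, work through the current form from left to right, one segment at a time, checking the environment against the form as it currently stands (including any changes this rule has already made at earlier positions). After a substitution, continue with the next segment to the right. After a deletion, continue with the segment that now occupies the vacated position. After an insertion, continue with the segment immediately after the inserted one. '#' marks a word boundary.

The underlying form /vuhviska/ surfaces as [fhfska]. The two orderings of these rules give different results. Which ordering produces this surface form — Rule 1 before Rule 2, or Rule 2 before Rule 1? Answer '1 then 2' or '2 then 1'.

2 then 1

Order 1 then 2:
  1 Regressive Voicing Assimilation: no change — [vuhviska]
  2 Medial Vowel Deletion: [vuhviska] → [vhvska]
  result: [vhvska]
Order 2 then 1:
  2 Medial Vowel Deletion: [vuhviska] → [vhvska]
  1 Regressive Voicing Assimilation: [vhvska] → [fhfska]
  result: [fhfska]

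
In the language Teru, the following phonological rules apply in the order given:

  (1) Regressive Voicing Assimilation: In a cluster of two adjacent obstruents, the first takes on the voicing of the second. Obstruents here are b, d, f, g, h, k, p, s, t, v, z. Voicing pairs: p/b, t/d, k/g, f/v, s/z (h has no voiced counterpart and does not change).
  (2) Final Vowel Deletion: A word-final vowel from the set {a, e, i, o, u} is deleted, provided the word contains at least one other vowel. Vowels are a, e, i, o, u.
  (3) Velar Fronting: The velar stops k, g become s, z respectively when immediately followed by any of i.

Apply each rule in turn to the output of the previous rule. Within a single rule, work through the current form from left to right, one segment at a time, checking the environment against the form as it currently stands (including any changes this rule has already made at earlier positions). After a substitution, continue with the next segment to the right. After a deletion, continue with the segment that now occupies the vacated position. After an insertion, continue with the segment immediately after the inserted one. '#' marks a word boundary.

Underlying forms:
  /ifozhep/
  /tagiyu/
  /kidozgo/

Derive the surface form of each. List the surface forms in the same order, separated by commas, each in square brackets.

[ifoshep], [taziy], [sidozg]

/ifozhep/:
  (1) Regressive Voicing Assimilation: [ifozhep] → [ifoshep]
  (2) Final Vowel Deletion: no change — [ifoshep]
  (3) Velar Fronting: no change — [ifoshep]
/tagiyu/:
  (1) Regressive Voicing Assimilation: no change — [tagiyu]
  (2) Final Vowel Deletion: [tagiyu] → [tagiy]
  (3) Velar Fronting: [tagiy] → [taziy]
/kidozgo/:
  (1) Regressive Voicing Assimilation: no change — [kidozgo]
  (2) Final Vowel Deletion: [kidozgo] → [kidozg]
  (3) Velar Fronting: [kidozg] → [sidozg]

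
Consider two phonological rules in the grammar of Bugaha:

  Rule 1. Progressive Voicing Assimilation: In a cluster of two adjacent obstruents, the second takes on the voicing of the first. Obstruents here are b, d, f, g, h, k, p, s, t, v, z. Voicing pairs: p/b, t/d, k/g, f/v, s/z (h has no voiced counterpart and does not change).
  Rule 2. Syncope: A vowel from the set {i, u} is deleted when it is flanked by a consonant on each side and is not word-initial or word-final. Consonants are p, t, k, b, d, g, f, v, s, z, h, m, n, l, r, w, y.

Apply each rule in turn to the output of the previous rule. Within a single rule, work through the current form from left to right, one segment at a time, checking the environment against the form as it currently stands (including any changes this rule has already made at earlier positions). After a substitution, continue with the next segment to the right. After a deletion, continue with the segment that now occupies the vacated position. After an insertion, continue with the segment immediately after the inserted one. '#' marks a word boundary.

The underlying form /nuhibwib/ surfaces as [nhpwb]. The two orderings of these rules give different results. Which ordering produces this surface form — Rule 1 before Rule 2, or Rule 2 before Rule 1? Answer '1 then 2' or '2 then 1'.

Order 1 then 2:
  1 Progressive Voicing Assimilation: no change — [nuhibwib]
  2 Syncope: [nuhibwib] → [nhbwb]
  result: [nhbwb]
Order 2 then 1:
  2 Syncope: [nuhibwib] → [nhbwb]
  1 Progressive Voicing Assimilation: [nhbwb] → [nhpwb]
  result: [nhpwb]

2 then 1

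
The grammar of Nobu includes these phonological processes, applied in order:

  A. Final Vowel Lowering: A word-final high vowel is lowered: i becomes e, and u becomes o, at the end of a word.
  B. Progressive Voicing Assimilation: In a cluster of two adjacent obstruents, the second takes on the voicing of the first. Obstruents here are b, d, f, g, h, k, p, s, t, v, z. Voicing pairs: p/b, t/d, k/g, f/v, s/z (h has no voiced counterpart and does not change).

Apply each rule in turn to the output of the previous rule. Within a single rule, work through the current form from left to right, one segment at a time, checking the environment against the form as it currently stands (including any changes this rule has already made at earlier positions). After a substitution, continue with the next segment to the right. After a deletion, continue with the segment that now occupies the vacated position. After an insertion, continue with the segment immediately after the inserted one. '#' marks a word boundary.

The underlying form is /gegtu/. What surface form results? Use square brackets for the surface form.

A Final Vowel Lowering: [gegtu] → [gegto]
B Progressive Voicing Assimilation: [gegto] → [gegdo]

[gegdo]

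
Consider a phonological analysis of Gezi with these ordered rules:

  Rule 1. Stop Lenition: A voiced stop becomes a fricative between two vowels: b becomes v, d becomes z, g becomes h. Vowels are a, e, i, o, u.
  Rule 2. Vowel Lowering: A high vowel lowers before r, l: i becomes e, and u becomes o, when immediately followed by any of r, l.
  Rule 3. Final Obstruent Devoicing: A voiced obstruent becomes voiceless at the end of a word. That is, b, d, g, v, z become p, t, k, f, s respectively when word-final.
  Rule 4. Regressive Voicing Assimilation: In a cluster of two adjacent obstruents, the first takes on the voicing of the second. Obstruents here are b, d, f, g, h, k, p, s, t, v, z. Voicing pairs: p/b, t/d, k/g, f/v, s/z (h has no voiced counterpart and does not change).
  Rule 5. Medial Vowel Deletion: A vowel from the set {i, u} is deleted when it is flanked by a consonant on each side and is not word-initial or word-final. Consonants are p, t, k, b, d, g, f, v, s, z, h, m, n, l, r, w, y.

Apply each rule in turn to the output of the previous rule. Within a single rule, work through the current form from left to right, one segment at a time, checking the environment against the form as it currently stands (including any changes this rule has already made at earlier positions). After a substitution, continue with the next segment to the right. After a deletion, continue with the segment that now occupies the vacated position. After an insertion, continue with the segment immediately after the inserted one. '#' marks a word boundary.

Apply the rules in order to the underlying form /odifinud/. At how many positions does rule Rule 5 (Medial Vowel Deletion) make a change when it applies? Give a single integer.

Rule 1 Stop Lenition: [odifinud] → [ozifinud]
Rule 2 Vowel Lowering: no change — [ozifinud]
Rule 3 Final Obstruent Devoicing: [ozifinud] → [ozifinut]
Rule 4 Regressive Voicing Assimilation: no change — [ozifinut]
Rule 5 Medial Vowel Deletion: [ozifinut] → [ozfnt]
Rule Rule 5 changed 3 position(s).

3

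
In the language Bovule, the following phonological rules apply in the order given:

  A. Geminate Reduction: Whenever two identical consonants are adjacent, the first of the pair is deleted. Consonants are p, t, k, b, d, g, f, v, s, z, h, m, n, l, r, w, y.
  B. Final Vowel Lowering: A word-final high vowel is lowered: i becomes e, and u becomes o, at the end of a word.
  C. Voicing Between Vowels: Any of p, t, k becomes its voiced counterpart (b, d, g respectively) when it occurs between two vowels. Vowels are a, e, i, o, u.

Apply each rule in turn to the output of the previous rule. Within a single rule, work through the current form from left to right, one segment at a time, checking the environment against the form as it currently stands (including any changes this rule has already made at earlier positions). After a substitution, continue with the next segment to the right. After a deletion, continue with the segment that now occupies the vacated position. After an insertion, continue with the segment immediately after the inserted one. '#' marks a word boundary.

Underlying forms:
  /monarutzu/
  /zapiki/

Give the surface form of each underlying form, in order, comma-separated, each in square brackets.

[monarutzo], [zabige]

/monarutzu/:
  A Geminate Reduction: no change — [monarutzu]
  B Final Vowel Lowering: [monarutzu] → [monarutzo]
  C Voicing Between Vowels: no change — [monarutzo]
/zapiki/:
  A Geminate Reduction: no change — [zapiki]
  B Final Vowel Lowering: [zapiki] → [zapike]
  C Voicing Between Vowels: [zapike] → [zabige]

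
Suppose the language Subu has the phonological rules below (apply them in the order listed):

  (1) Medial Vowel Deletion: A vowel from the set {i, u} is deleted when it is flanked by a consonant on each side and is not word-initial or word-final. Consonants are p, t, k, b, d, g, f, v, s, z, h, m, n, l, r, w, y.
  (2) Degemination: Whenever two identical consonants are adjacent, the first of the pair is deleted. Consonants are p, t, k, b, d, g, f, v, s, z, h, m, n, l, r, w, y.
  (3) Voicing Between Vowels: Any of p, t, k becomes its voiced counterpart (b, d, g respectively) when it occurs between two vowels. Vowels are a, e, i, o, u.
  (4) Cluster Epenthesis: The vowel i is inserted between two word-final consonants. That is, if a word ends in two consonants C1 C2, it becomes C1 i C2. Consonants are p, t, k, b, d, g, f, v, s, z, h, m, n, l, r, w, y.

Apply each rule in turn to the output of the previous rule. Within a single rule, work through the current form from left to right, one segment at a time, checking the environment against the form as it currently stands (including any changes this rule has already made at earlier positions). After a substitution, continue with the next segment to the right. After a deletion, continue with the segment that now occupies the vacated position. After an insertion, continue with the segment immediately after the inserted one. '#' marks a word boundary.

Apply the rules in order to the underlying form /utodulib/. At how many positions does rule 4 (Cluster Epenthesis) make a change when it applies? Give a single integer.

(1) Medial Vowel Deletion: [utodulib] → [utodlb]
(2) Degemination: no change — [utodlb]
(3) Voicing Between Vowels: [utodlb] → [udodlb]
(4) Cluster Epenthesis: [udodlb] → [udodlib]
Rule 4 changed 1 position(s).

1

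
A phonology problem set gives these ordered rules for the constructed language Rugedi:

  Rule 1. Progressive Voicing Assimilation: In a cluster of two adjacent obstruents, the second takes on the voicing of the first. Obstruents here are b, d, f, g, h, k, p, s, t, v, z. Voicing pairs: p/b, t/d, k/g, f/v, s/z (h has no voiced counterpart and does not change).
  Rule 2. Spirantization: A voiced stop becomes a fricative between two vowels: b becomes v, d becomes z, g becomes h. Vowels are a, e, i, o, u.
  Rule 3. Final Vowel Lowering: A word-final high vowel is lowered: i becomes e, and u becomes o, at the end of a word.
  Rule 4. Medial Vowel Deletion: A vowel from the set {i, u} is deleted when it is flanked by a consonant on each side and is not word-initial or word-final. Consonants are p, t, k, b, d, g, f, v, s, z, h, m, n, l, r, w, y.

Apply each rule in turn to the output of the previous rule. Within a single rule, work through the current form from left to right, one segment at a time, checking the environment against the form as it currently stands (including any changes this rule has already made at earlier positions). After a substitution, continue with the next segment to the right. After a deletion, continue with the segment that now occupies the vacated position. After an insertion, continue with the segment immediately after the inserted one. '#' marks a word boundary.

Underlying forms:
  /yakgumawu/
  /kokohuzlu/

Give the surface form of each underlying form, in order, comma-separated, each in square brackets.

/yakgumawu/:
  Rule 1 Progressive Voicing Assimilation: [yakgumawu] → [yakkumawu]
  Rule 2 Spirantization: no change — [yakkumawu]
  Rule 3 Final Vowel Lowering: [yakkumawu] → [yakkumawo]
  Rule 4 Medial Vowel Deletion: [yakkumawo] → [yakkmawo]
/kokohuzlu/:
  Rule 1 Progressive Voicing Assimilation: no change — [kokohuzlu]
  Rule 2 Spirantization: no change — [kokohuzlu]
  Rule 3 Final Vowel Lowering: [kokohuzlu] → [kokohuzlo]
  Rule 4 Medial Vowel Deletion: [kokohuzlo] → [kokohzlo]

[yakkmawo], [kokohzlo]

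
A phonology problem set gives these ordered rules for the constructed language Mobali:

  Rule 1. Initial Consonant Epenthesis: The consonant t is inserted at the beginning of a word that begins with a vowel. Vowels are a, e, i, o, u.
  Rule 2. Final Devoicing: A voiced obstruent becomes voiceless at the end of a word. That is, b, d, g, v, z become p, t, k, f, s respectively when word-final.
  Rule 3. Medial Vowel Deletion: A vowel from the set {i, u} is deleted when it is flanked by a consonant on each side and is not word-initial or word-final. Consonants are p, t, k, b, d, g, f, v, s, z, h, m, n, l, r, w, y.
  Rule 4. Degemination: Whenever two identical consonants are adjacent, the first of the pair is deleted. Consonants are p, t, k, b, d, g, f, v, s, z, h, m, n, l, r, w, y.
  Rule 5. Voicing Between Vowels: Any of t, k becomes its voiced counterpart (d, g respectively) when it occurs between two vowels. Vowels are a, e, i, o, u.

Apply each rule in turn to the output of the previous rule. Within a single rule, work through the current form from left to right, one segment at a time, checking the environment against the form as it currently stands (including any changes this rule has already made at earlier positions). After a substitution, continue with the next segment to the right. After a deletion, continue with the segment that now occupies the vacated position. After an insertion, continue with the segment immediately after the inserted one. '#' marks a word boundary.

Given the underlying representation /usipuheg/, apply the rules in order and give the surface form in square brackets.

[tsphek]

Rule 1 Initial Consonant Epenthesis: [usipuheg] → [tusipuheg]
Rule 2 Final Devoicing: [tusipuheg] → [tusipuhek]
Rule 3 Medial Vowel Deletion: [tusipuhek] → [tsphek]
Rule 4 Degemination: no change — [tsphek]
Rule 5 Voicing Between Vowels: no change — [tsphek]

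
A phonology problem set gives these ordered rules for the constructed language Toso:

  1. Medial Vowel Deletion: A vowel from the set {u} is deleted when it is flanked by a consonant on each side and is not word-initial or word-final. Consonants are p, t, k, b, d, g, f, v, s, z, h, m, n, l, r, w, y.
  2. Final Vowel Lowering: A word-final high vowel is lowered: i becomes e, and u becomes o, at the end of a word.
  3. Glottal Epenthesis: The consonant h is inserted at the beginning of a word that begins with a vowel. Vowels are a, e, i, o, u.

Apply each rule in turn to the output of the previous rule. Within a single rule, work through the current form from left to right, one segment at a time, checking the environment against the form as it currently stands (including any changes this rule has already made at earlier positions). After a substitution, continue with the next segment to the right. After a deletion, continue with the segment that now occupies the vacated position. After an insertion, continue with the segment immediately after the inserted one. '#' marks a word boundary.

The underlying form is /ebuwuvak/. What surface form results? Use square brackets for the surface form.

[hebwvak]

1 Medial Vowel Deletion: [ebuwuvak] → [ebwvak]
2 Final Vowel Lowering: no change — [ebwvak]
3 Glottal Epenthesis: [ebwvak] → [hebwvak]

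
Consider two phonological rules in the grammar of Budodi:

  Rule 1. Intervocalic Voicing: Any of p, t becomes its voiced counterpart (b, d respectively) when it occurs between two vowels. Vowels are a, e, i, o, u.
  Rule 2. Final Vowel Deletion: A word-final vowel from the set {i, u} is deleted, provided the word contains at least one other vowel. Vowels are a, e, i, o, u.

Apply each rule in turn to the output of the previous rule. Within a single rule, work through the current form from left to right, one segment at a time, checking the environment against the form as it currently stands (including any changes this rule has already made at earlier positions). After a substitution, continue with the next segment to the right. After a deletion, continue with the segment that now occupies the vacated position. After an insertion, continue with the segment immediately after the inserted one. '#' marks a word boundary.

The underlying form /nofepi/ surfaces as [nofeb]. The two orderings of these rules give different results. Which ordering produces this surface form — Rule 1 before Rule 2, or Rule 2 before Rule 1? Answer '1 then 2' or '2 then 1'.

1 then 2

Order 1 then 2:
  1 Intervocalic Voicing: [nofepi] → [nofebi]
  2 Final Vowel Deletion: [nofebi] → [nofeb]
  result: [nofeb]
Order 2 then 1:
  2 Final Vowel Deletion: [nofepi] → [nofep]
  1 Intervocalic Voicing: no change — [nofep]
  result: [nofep]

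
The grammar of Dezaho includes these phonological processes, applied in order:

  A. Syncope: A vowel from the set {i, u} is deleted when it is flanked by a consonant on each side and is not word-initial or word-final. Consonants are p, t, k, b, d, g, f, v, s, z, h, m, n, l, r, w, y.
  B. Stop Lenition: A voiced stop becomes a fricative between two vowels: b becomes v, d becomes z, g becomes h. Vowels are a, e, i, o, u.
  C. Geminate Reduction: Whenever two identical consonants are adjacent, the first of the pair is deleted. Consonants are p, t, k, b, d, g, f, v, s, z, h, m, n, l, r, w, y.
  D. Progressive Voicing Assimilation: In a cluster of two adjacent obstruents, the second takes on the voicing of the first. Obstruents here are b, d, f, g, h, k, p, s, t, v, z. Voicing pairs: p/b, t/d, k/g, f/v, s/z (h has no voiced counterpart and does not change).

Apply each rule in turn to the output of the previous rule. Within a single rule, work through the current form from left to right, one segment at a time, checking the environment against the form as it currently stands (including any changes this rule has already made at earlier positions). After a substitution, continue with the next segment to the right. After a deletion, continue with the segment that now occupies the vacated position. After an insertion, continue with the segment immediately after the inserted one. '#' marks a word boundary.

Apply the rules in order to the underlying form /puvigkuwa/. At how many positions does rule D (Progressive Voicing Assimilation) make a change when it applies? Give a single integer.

2

A Syncope: [puvigkuwa] → [pvgkwa]
B Stop Lenition: no change — [pvgkwa]
C Geminate Reduction: no change — [pvgkwa]
D Progressive Voicing Assimilation: [pvgkwa] → [pfkkwa]
Rule D changed 2 position(s).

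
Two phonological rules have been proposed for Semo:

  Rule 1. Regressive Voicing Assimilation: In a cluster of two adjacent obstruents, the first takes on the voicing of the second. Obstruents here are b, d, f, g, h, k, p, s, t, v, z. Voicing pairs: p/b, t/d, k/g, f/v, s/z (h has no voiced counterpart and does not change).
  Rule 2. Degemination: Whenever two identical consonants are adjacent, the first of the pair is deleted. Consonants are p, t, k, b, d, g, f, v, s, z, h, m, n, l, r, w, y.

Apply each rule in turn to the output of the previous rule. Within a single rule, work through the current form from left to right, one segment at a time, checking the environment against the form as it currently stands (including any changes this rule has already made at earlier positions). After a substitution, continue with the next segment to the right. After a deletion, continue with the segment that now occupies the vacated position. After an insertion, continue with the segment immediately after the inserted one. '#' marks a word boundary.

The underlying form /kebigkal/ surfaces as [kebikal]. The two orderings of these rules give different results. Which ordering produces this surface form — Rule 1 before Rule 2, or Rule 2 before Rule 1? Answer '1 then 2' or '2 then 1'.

1 then 2

Order 1 then 2:
  1 Regressive Voicing Assimilation: [kebigkal] → [kebikkal]
  2 Degemination: [kebikkal] → [kebikal]
  result: [kebikal]
Order 2 then 1:
  2 Degemination: no change — [kebigkal]
  1 Regressive Voicing Assimilation: [kebigkal] → [kebikkal]
  result: [kebikkal]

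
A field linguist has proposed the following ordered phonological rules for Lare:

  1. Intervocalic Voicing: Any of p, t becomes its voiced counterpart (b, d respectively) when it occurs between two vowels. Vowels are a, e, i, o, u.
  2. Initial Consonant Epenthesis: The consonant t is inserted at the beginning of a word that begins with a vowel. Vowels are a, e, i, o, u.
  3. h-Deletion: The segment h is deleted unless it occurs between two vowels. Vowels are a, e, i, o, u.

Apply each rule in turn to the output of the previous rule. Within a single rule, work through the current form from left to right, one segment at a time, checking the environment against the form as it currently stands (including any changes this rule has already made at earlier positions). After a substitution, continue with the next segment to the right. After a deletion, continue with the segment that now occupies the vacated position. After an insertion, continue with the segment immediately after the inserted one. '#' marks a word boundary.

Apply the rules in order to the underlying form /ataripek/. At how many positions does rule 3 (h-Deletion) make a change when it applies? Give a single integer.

0

1 Intervocalic Voicing: [ataripek] → [adaribek]
2 Initial Consonant Epenthesis: [adaribek] → [tadaribek]
3 h-Deletion: no change — [tadaribek]
Rule 3 changed 0 position(s).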